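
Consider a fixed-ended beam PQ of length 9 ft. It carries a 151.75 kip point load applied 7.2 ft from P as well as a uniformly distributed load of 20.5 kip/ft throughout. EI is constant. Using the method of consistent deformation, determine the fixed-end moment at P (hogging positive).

Release both end moments; the primary structure is a simply-supported span PQ with redundants M_P and M_Q.
End rotations of the released simple span under the applied load (×1/EI):
  at P: point load 151.75 at a = 7.2: Pab(L + b)/(6LEI) = 393.3/EI
  at Q: point load 151.75 at a = 7.2: Pab(L + a)/(6LEI) = 590/EI
  at P: UDL 20.5: wL³/(24EI) = 622.7/EI
  at Q: UDL 20.5: wL³/(24EI) = 622.7/EI
  θ_P0 = 1016/EI,  θ_Q0 = 1213/EI
Flexibility coefficients: a unit moment at one end gives L/(3EI) there and L/(6EI) at the far end, so f₁₁ = f₂₂ = 3/EI and f₁₂ = f₂₁ = 1.5/EI.
Compatibility — zero rotation at each built-in end:
  3 M_P + 1.5 M_Q = 1016
  1.5 M_P + 3 M_Q = 1213
Solving the pair gives M_P = 182.1 kip·ft and M_Q = 313.2 kip·ft (hogging).

M_P = 182.1 kip·ft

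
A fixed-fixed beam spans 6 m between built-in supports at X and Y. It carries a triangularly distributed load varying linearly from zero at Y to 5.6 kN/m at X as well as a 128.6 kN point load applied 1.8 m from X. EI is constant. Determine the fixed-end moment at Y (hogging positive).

M_Y = 55.33 kN·m

Take the two fixed-end moments M_X, M_Y as redundants; the released structure is the simple span XY.
End rotations of the released simple span under the applied load (×1/EI):
  at X: triangular load, peak 5.6: w₀L³/(45EI) = 26.88/EI
  at Y: triangular load, peak 5.6: 7w₀L³/(360EI) = 23.52/EI
  at X: point load 128.6 at a = 1.8: Pab(L + b)/(6LEI) = 275.5/EI
  at Y: point load 128.6 at a = 1.8: Pab(L + a)/(6LEI) = 210.6/EI
  θ_X0 = 302.3/EI,  θ_Y0 = 234.2/EI
Flexibility coefficients: a unit moment at one end gives L/(3EI) there and L/(6EI) at the far end, so f₁₁ = f₂₂ = 2/EI and f₁₂ = f₂₁ = 1/EI.
Compatibility — zero rotation at each built-in end:
  2 M_X + 1 M_Y = 302.3
  1 M_X + 2 M_Y = 234.2
Solving the pair gives M_X = 123.5 kN·m and M_Y = 55.33 kN·m (hogging).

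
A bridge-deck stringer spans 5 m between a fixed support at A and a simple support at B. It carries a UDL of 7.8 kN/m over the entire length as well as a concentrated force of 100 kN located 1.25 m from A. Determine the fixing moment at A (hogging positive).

M_A = 106.4 kN·m

Choose R_B as the redundant. The primary structure is the cantilever fixed at A.
Downward deflection at the released point B due to the loads:
  UDL 7.8: wL⁴/(8EI) = 609.4/EI
  point load 100 at a = 1.25: Pa²(3L − a)/(6EI) = 358.1/EI
  δ_0 = 967.4/EI
Tip deflection under a unit load at B: L³/(3EI) = 41.67/EI.
Compatibility at B: δ_0 − R_B·δ_{BB} = 0, so R_B = 967.4/41.67 = 23.22 kN.
Moment equilibrium about A: M_A = Σ(load moments about A) − R_B·L = 222.5 − 23.22×5 = 106.4 kN·m.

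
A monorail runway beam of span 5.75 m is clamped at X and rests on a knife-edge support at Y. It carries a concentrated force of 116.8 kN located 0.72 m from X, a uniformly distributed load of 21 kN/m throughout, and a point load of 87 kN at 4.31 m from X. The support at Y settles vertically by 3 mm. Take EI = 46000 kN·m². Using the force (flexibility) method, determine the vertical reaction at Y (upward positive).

R_Y = 100.7 kN

Remove the prop at Y; the released (primary) structure is a cantilever built in at X.
Primary-structure tip deflection at Y by superposition:
  point load 116.8 at a = 0.72: Pa²(3L − a)/(6EI) = 166.8/EI
  UDL 21: wL⁴/(8EI) = 2869/EI
  point load 87 at a = 4.31: Pa²(3L − a)/(6EI) = 3485/EI
  δ_0 = 6522/EI
Flexibility coefficient — unit upward force at Y: δ_{YY} = L³/(3EI) = 63.37/EI.
With EI = 46000 kN·m²: δ_0 = 0.14178 m and δ_{YY} = 0.001378 m/kN.
Compatibility — the beam at Y must follow the support down by 0.003 m: δ_0 − R_Y·δ_{YY} = 0.003, so R_Y = (0.14178 − 0.003)/0.001378 = 100.7 kN.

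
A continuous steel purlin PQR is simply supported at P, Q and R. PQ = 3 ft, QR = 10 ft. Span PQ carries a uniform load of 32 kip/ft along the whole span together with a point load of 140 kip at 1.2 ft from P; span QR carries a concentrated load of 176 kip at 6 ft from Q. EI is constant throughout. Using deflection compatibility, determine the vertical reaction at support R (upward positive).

R_R = 80.4 kip

Take M_Q as the redundant. Released structure: two simple spans PQ and QR with a hinge at Q.
Rotations at Q on the released spans (each span's end-slope, ×1/EI):
  span PQ: UDL 32: wL³/(24EI) = 36/EI
  span PQ: point load 140 at a = 1.2: Pab(L + a)/(6LEI) = 70.56/EI
  span QR: point load 176 at a = 6: Pab(L + b)/(6LEI) = 985.6/EI
  relative rotation θ_0 = (106.6 + 985.6)/EI = 1092/EI
A unit hogging moment at Q produces rotation L₁/(3EI) + L₂/(3EI) = 4.333/EI.
Slope continuity at Q: θ_0 = M_Q·4.333/EI, so M_Q = 1092/4.333 = 252 kip·ft (hogging).
Span QR, ΣM about R: R_Q^{QR}·10 = 704 + 252, so R_Q^{QR} = 95.6 kip and R_R = 176 − 95.6 = 80.4 kip.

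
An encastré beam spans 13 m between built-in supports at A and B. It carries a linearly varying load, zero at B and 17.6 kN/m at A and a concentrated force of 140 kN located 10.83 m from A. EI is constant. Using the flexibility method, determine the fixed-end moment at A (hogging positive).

M_A = 191 kN·m

Release both end moments; the primary structure is a simply-supported span AB with redundants M_A and M_B.
On the primary (simply-supported) span, the end slopes from the loading are:
  at A: triangular load, peak 17.6: w₀L³/(45EI) = 859.3/EI
  at B: triangular load, peak 17.6: 7w₀L³/(360EI) = 751.9/EI
  at A: point load 140 at a = 10.83: Pab(L + b)/(6LEI) = 639.9/EI
  at B: point load 140 at a = 10.83: Pab(L + a)/(6LEI) = 1005/EI
  θ_A0 = 1499/EI,  θ_B0 = 1757/EI
Flexibility coefficients: a unit moment at one end gives L/(3EI) there and L/(6EI) at the far end, so f₁₁ = f₂₂ = 4.333/EI and f₁₂ = f₂₁ = 2.167/EI.
Compatibility — zero rotation at each built-in end:
  4.333 M_A + 2.167 M_B = 1499
  2.167 M_A + 4.333 M_B = 1757
Solving the pair gives M_A = 191 kN·m and M_B = 310 kN·m (hogging).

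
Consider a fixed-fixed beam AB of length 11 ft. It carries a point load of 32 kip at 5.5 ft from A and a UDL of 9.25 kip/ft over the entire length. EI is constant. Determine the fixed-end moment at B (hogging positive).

Release both end moments; the primary structure is a simply-supported span AB with redundants M_A and M_B.
Simple-span end rotations at A and B under the given loads:
  at A: point load 32 at a = 5.5: Pab(L + b)/(6LEI) = 242/EI
  at B: point load 32 at a = 5.5: Pab(L + a)/(6LEI) = 242/EI
  at A: UDL 9.25: wL³/(24EI) = 513/EI
  at B: UDL 9.25: wL³/(24EI) = 513/EI
  θ_A0 = 755/EI,  θ_B0 = 755/EI
Flexibility coefficients: a unit moment at one end gives L/(3EI) there and L/(6EI) at the far end, so f₁₁ = f₂₂ = 3.667/EI and f₁₂ = f₂₁ = 1.833/EI.
Compatibility — zero rotation at each built-in end:
  3.667 M_A + 1.833 M_B = 755
  1.833 M_A + 3.667 M_B = 755
Solving the pair gives M_A = 137.3 kip·ft and M_B = 137.3 kip·ft (hogging).

M_B = 137.3 kip·ft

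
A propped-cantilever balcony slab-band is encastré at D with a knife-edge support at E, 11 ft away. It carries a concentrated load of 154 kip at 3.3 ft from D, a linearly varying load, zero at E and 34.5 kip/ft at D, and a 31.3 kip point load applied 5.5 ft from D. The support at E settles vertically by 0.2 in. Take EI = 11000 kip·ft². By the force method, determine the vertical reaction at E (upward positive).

Release the roller at E. Primary structure: cantilever fixed at D.
Downward deflection at the released point E due to the loads:
  point load 154 at a = 3.3: Pa²(3L − a)/(6EI) = 8301/EI
  triangular load, peak 34.5 at the fixed end: w₀L⁴/(30EI) = 16837/EI
  point load 31.3 at a = 5.5: Pa²(3L − a)/(6EI) = 4340/EI
  δ_0 = 29478/EI
Flexibility coefficient — unit upward force at E: δ_{EE} = L³/(3EI) = 443.7/EI.
With EI = 11000 kip·ft²: δ_0 = 2.6798 ft and δ_{EE} = 0.040333 ft/kip.
Compatibility — the beam at E must follow the support down by 0.01667 ft: δ_0 − R_E·δ_{EE} = 0.01667, so R_E = (2.6798 − 0.01667)/0.040333 = 66.03 kip.

R_E = 66.03 kip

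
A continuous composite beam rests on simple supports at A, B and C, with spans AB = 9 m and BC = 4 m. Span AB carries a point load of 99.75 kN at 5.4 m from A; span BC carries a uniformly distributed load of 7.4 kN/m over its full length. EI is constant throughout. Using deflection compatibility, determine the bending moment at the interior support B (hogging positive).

Release continuity at B by inserting a hinge; the redundant is the internal moment M_B. The primary structure is two simply-supported spans AB and BC.
Discontinuity in slope at B on the released structure — sum the simple-span end rotations:
  span AB: point load 99.75 at a = 5.4: Pab(L + a)/(6LEI) = 517.1/EI
  span BC: UDL 7.4: wL³/(24EI) = 19.73/EI
  relative rotation θ_0 = (517.1 + 19.73)/EI = 536.8/EI
A unit hogging moment at B produces rotation L₁/(3EI) + L₂/(3EI) = 4.333/EI.
Slope continuity at B: θ_0 = M_B·4.333/EI, so M_B = 536.8/4.333 = 123.9 kN·m (hogging).

M_B = 123.9 kN·m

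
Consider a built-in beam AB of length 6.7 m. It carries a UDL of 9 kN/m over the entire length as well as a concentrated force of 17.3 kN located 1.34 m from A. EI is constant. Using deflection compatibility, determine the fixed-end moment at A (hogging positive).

Take the two fixed-end moments M_A, M_B as redundants; the released structure is the simple span AB.
On the primary (simply-supported) span, the end slopes from the loading are:
  at A: UDL 9: wL³/(24EI) = 112.8/EI
  at B: UDL 9: wL³/(24EI) = 112.8/EI
  at A: point load 17.3 at a = 1.34: Pab(L + b)/(6LEI) = 37.28/EI
  at B: point load 17.3 at a = 1.34: Pab(L + a)/(6LEI) = 24.85/EI
  θ_A0 = 150.1/EI,  θ_B0 = 137.6/EI
Flexibility coefficients: a unit moment at one end gives L/(3EI) there and L/(6EI) at the far end, so f₁₁ = f₂₂ = 2.233/EI and f₁₂ = f₂₁ = 1.117/EI.
Compatibility — zero rotation at each built-in end:
  2.233 M_A + 1.117 M_B = 150.1
  1.117 M_A + 2.233 M_B = 137.6
Solving the pair gives M_A = 48.5 kN·m and M_B = 37.38 kN·m (hogging).

M_A = 48.5 kN·m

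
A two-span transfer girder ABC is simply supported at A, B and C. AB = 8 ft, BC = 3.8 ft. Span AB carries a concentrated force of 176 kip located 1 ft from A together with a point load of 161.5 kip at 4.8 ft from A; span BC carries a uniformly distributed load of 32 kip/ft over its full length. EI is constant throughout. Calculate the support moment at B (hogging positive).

M_B = 245.5 kip·ft

Take M_B as the redundant. Released structure: two simple spans AB and BC with a hinge at B.
Rotations at B on the released spans (each span's end-slope, ×1/EI):
  span AB: point load 176 at a = 1: Pab(L + a)/(6LEI) = 231/EI
  span AB: point load 161.5 at a = 4.8: Pab(L + a)/(6LEI) = 661.5/EI
  span BC: UDL 32: wL³/(24EI) = 73.16/EI
  relative rotation θ_0 = (892.5 + 73.16)/EI = 965.7/EI
A unit hogging moment at B produces rotation L₁/(3EI) + L₂/(3EI) = 3.933/EI.
Slope continuity at B: θ_0 = M_B·3.933/EI, so M_B = 965.7/3.933 = 245.5 kip·ft (hogging).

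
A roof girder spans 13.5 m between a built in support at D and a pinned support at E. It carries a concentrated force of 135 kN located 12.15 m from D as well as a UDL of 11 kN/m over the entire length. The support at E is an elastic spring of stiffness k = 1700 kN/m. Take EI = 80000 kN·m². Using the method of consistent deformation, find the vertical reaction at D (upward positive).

R_D = 122.2 kN

Take the reaction at E as the redundant and release it; the primary structure is a cantilever fixed at D.
Free-end deflection of the primary structure under the applied loading (downward +):
  point load 135 at a = 12.15: Pa²(3L − a)/(6EI) = 94165/EI
  UDL 11: wL⁴/(8EI) = 45671/EI
  δ_0 = 139835/EI
Flexibility coefficient — unit upward force at E: δ_{EE} = L³/(3EI) = 820.1/EI.
With EI = 80000 kN·m²: δ_0 = 1.7479 m and δ_{EE} = 0.010252 m/kN.
Compatibility — the spring shortens by R_E/k under the reaction it provides: δ_0 − R_E·δ_{EE} = R_E/k. With 1/k = 0.000588 m/kN, R_E = δ_0 / (δ_{EE} + 1/k) = 1.7479 / (0.010252 + 0.000588) = 161.3 kN.
Vertical equilibrium: R_D = ΣP − R_E = 283.5 − 161.3 = 122.2 kN.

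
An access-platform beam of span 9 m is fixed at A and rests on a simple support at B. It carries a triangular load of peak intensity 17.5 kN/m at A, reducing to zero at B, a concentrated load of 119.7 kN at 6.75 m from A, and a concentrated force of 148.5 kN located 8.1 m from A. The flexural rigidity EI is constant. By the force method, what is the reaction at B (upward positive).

Take the reaction at B as the redundant and release it; the primary structure is a cantilever fixed at A.
Deflection at B on the released cantilever, summing each load's contribution:
  triangular load, peak 17.5 at the fixed end: w₀L⁴/(30EI) = 3827/EI
  point load 119.7 at a = 6.75: Pa²(3L − a)/(6EI) = 18407/EI
  point load 148.5 at a = 8.1: Pa²(3L − a)/(6EI) = 30691/EI
  δ_0 = 52925/EI
Tip deflection under a unit load at B: L³/(3EI) = 243/EI.
The prop prevents deflection at B: R_B = δ_0/δ_{BB} = 52925/243 = 217.8 kN.

R_B = 217.8 kN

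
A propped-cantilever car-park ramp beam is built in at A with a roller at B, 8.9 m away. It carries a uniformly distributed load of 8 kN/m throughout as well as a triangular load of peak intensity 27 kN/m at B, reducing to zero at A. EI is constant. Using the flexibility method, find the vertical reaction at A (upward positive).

Remove the prop at B; the released (primary) structure is a cantilever built in at A.
Deflection at B on the released cantilever, summing each load's contribution:
  UDL 8: wL⁴/(8EI) = 6274/EI
  triangular load, peak 27 at the free end: 11w₀L⁴/(120EI) = 15529/EI
  δ_0 = 21803/EI
Tip deflection under a unit load at B: L³/(3EI) = 235/EI.
Compatibility at B: δ_0 − R_B·δ_{BB} = 0, so R_B = 21803/235 = 92.78 kN.
Vertical equilibrium: R_A = ΣP − R_B = 191.3 − 92.78 = 98.57 kN.

R_A = 98.57 kN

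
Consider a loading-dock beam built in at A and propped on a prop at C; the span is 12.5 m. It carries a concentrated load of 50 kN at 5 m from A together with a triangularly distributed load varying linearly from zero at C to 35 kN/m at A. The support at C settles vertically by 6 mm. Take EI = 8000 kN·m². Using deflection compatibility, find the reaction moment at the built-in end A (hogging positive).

Choose R_C as the redundant. The primary structure is the cantilever fixed at A.
Primary-structure tip deflection at C by superposition:
  point load 50 at a = 5: Pa²(3L − a)/(6EI) = 6771/EI
  triangular load, peak 35 at the fixed end: w₀L⁴/(30EI) = 28483/EI
  δ_0 = 35254/EI
Tip deflection under a unit load at C: L³/(3EI) = 651/EI.
With EI = 8000 kN·m²: δ_0 = 4.4067 m and δ_{CC} = 0.08138 m/kN.
Compatibility — the beam at C must follow the support down by 0.006 m: δ_0 − R_C·δ_{CC} = 0.006, so R_C = (4.4067 − 0.006)/0.08138 = 54.08 kN.
Moment equilibrium about A: M_A = Σ(load moments about A) − R_C·L = 1161 − 54.08×12.5 = 485.5 kN·m.

M_A = 485.5 kN·m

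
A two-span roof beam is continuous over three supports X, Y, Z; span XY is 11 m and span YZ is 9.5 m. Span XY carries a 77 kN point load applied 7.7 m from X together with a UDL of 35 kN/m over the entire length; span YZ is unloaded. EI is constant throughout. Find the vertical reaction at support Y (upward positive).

Take M_Y as the redundant. Released structure: two simple spans XY and YZ with a hinge at Y.
Rotations at Y on the released spans (each span's end-slope, ×1/EI):
  span XY: point load 77 at a = 7.7: Pab(L + a)/(6LEI) = 554.4/EI
  span XY: UDL 35: wL³/(24EI) = 1941/EI
  relative rotation θ_0 = (2495 + 0)/EI = 2495/EI
A unit hogging moment at Y produces rotation L₁/(3EI) + L₂/(3EI) = 6.833/EI.
Slope continuity at Y: θ_0 = M_Y·6.833/EI, so M_Y = 2495/6.833 = 365.2 kN·m (hogging).
Span XY, ΣM about X with M_Y applied at Y: R_Y^{XY}·11 = 2710 + 365.2, so R_Y^{XY} = 279.6 kN and R_X = 462 − 279.6 = 182.4 kN.
Span YZ, ΣM about Z: R_Y^{YZ}·9.5 = 0 + 365.2, so R_Y^{YZ} = 38.44 kN and R_Z = 0 − 38.44 = -38.44 kN.
R_Y = 279.6 + 38.44 = 318 kN.

R_Y = 318 kN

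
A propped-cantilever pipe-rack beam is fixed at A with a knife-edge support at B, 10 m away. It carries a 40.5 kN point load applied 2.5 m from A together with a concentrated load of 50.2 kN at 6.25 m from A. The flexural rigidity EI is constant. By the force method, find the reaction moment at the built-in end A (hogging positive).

M_A = 147.3 kN·m

Choose R_B as the redundant. The primary structure is the cantilever fixed at A.
Downward deflection at the released point B due to the loads:
  point load 40.5 at a = 2.5: Pa²(3L − a)/(6EI) = 1160/EI
  point load 50.2 at a = 6.25: Pa²(3L − a)/(6EI) = 7762/EI
  δ_0 = 8922/EI
Tip deflection under a unit load at B: L³/(3EI) = 333.3/EI.
Compatibility at B: δ_0 − R_B·δ_{BB} = 0, so R_B = 8922/333.3 = 26.77 kN.
Moment equilibrium about A: M_A = Σ(load moments about A) − R_B·L = 415 − 26.77×10 = 147.3 kN·m.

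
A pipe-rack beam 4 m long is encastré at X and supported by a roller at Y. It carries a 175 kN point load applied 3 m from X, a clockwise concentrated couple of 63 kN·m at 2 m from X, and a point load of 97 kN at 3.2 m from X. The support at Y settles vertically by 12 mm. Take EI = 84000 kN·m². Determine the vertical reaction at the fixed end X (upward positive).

R_X = 122.5 kN

Choose R_Y as the redundant. The primary structure is the cantilever fixed at X.
Deflection at Y on the released cantilever, summing each load's contribution:
  point load 175 at a = 3: Pa²(3L − a)/(6EI) = 2362/EI
  clockwise couple 63 at a = 2: M₀a(2L − a)/(2EI) = 378/EI
  point load 97 at a = 3.2: Pa²(3L − a)/(6EI) = 1457/EI
  δ_0 = 4197/EI
Flexibility coefficient — unit upward force at Y: δ_{YY} = L³/(3EI) = 21.33/EI.
With EI = 84000 kN·m²: δ_0 = 0.049968 m and δ_{YY} = 0.000254 m/kN.
Compatibility — the beam at Y must follow the support down by 0.012 m: δ_0 − R_Y·δ_{YY} = 0.012, so R_Y = (0.049968 − 0.012)/0.000254 = 149.5 kN.
Vertical equilibrium: R_X = ΣP − R_Y = 272 − 149.5 = 122.5 kN.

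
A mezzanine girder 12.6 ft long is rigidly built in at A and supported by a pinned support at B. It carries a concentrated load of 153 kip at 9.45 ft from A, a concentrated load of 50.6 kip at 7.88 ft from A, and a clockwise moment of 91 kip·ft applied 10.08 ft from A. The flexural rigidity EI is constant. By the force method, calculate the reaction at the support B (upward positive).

Choose R_B as the redundant. The primary structure is the cantilever fixed at A.
Deflection at B on the released cantilever, summing each load's contribution:
  point load 153 at a = 9.45: Pa²(3L − a)/(6EI) = 64559/EI
  point load 50.6 at a = 7.88: Pa²(3L − a)/(6EI) = 15668/EI
  clockwise couple 91 at a = 10.08: M₀a(2L − a)/(2EI) = 6935/EI
  δ_0 = 87162/EI
Flexibility coefficient — unit upward force at B: δ_{BB} = L³/(3EI) = 666.8/EI.
Compatibility at B: δ_0 − R_B·δ_{BB} = 0, so R_B = 87162/666.8 = 130.7 kip.

R_B = 130.7 kip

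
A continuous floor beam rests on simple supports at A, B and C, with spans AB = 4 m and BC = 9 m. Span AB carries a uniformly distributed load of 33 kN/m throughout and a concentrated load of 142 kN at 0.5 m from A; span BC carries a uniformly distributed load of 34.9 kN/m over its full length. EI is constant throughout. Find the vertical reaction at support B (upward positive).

R_B = 340.4 kN

Release continuity at B by inserting a hinge; the redundant is the internal moment M_B. The primary structure is two simply-supported spans AB and BC.
Rotations at B on the released spans (each span's end-slope, ×1/EI):
  span AB: UDL 33: wL³/(24EI) = 88/EI
  span AB: point load 142 at a = 0.5: Pab(L + a)/(6LEI) = 46.59/EI
  span BC: UDL 34.9: wL³/(24EI) = 1060/EI
  relative rotation θ_0 = (134.6 + 1060)/EI = 1195/EI
A unit hogging moment at B produces rotation L₁/(3EI) + L₂/(3EI) = 4.333/EI.
Slope continuity at B: θ_0 = M_B·4.333/EI, so M_B = 1195/4.333 = 275.7 kN·m (hogging).
Span AB, ΣM about A with M_B applied at B: R_B^{AB}·4 = 335 + 275.7, so R_B^{AB} = 152.7 kN and R_A = 274 − 152.7 = 121.3 kN.
Span BC, ΣM about C: R_B^{BC}·9 = 1413 + 275.7, so R_B^{BC} = 187.7 kN and R_C = 314.1 − 187.7 = 126.4 kN.
R_B = 152.7 + 187.7 = 340.4 kN.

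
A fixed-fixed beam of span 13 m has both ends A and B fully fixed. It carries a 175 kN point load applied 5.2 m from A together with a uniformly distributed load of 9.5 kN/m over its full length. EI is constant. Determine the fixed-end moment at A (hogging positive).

M_A = 461.4 kN·m

Take the two fixed-end moments M_A, M_B as redundants; the released structure is the simple span AB.
Simple-span end rotations at A and B under the given loads:
  at A: point load 175 at a = 5.2: Pab(L + b)/(6LEI) = 1893/EI
  at B: point load 175 at a = 5.2: Pab(L + a)/(6LEI) = 1656/EI
  at A: UDL 9.5: wL³/(24EI) = 869.6/EI
  at B: UDL 9.5: wL³/(24EI) = 869.6/EI
  θ_A0 = 2762/EI,  θ_B0 = 2526/EI
Flexibility coefficients: a unit moment at one end gives L/(3EI) there and L/(6EI) at the far end, so f₁₁ = f₂₂ = 4.333/EI and f₁₂ = f₂₁ = 2.167/EI.
Compatibility — zero rotation at each built-in end:
  4.333 M_A + 2.167 M_B = 2762
  2.167 M_A + 4.333 M_B = 2526
Solving the pair gives M_A = 461.4 kN·m and M_B = 352.2 kN·m (hogging).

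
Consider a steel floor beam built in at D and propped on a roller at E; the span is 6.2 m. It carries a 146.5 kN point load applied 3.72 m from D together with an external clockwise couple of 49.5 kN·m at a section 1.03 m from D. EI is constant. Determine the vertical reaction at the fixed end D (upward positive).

Remove the prop at E; the released (primary) structure is a cantilever built in at D.
Deflection at E on the released cantilever, summing each load's contribution:
  point load 146.5 at a = 3.72: Pa²(3L − a)/(6EI) = 5028/EI
  clockwise couple 49.5 at a = 1.03: M₀a(2L − a)/(2EI) = 289.8/EI
  δ_0 = 5318/EI
Flexibility coefficient — unit upward force at E: δ_{EE} = L³/(3EI) = 79.44/EI.
The prop prevents deflection at E: R_E = δ_0/δ_{EE} = 5318/79.44 = 66.94 kN.
Vertical equilibrium: R_D = ΣP − R_E = 146.5 − 66.94 = 79.56 kN.

R_D = 79.56 kN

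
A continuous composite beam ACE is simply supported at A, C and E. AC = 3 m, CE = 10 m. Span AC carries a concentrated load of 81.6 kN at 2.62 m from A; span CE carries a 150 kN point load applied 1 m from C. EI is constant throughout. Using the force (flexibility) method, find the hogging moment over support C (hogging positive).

Release continuity at C by inserting a hinge; the redundant is the internal moment M_C. The primary structure is two simply-supported spans AC and CE.
End slopes at the hinge C, treating each span as simply supported:
  span AC: point load 81.6 at a = 2.62: Pab(L + a)/(6LEI) = 25.37/EI
  span CE: point load 150 at a = 1: Pab(L + b)/(6LEI) = 427.5/EI
  relative rotation θ_0 = (25.37 + 427.5)/EI = 452.9/EI
A unit hogging moment at C produces rotation L₁/(3EI) + L₂/(3EI) = 4.333/EI.
Slope continuity at C: θ_0 = M_C·4.333/EI, so M_C = 452.9/4.333 = 104.5 kN·m (hogging).

M_C = 104.5 kN·m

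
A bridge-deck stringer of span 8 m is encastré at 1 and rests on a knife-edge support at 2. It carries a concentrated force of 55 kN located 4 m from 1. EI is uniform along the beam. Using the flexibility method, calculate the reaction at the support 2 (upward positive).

Take the reaction at 2 as the redundant and release it; the primary structure is a cantilever fixed at 1.
Free-end deflection of the primary structure under the applied loading (downward +):
  point load 55 at a = 4: Pa²(3L − a)/(6EI) = 2933/EI
Tip deflection under a unit load at 2: L³/(3EI) = 170.7/EI.
The prop prevents deflection at 2: R_2 = δ_0/δ_{22} = 2933/170.7 = 17.19 kN.

R_2 = 17.19 kN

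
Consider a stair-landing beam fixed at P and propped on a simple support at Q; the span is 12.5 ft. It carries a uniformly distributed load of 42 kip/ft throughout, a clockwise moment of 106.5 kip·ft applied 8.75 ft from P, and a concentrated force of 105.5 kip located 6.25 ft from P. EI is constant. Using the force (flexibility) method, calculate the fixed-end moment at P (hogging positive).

Remove the prop at Q; the released (primary) structure is a cantilever built in at P.
Primary-structure tip deflection at Q by superposition:
  UDL 42: wL⁴/(8EI) = 128174/EI
  clockwise couple 106.5 at a = 8.75: M₀a(2L − a)/(2EI) = 7571/EI
  point load 105.5 at a = 6.25: Pa²(3L − a)/(6EI) = 21464/EI
  δ_0 = 157209/EI
Tip deflection under a unit load at Q: L³/(3EI) = 651/EI.
Compatibility at Q: δ_0 − R_Q·δ_{QQ} = 0, so R_Q = 157209/651 = 241.5 kip.
Moment equilibrium about P: M_P = Σ(load moments about P) − R_Q·L = 4047 − 241.5×12.5 = 1029 kip·ft.

M_P = 1029 kip·ft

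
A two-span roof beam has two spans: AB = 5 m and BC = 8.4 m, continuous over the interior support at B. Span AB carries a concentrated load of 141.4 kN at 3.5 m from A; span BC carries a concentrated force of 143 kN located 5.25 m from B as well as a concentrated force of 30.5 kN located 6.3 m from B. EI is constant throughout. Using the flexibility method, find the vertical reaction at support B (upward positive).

Take M_B as the redundant. Released structure: two simple spans AB and BC with a hinge at B.
Rotations at B on the released spans (each span's end-slope, ×1/EI):
  span AB: point load 141.4 at a = 3.5: Pab(L + a)/(6LEI) = 210.3/EI
  span BC: point load 143 at a = 5.25: Pab(L + b)/(6LEI) = 541.9/EI
  span BC: point load 30.5 at a = 6.3: Pab(L + b)/(6LEI) = 84.07/EI
  relative rotation θ_0 = (210.3 + 626)/EI = 836.3/EI
A unit hogging moment at B produces rotation L₁/(3EI) + L₂/(3EI) = 4.467/EI.
Slope continuity at B: θ_0 = M_B·4.467/EI, so M_B = 836.3/4.467 = 187.2 kN·m (hogging).
Span AB, ΣM about A with M_B applied at B: R_B^{AB}·5 = 494.9 + 187.2, so R_B^{AB} = 136.4 kN and R_A = 141.4 − 136.4 = 4.972 kN.
Span BC, ΣM about C: R_B^{BC}·8.4 = 514.5 + 187.2, so R_B^{BC} = 83.54 kN and R_C = 173.5 − 83.54 = 89.96 kN.
R_B = 136.4 + 83.54 = 220 kN.

R_B = 220 kN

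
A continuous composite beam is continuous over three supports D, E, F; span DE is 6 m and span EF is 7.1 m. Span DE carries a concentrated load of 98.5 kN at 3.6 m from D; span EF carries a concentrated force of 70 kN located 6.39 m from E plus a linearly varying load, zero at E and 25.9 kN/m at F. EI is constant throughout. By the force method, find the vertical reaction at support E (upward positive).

R_E = 129.5 kN

Take M_E as the redundant. Released structure: two simple spans DE and EF with a hinge at E.
Rotations at E on the released spans (each span's end-slope, ×1/EI):
  span DE: point load 98.5 at a = 3.6: Pab(L + a)/(6LEI) = 226.9/EI
  span EF: point load 70 at a = 6.39: Pab(L + b)/(6LEI) = 58.22/EI
  span EF: triangular load, peak 25.9: 7w₀L³/(360EI) = 180.2/EI
  relative rotation θ_0 = (226.9 + 238.5)/EI = 465.4/EI
A unit hogging moment at E produces rotation L₁/(3EI) + L₂/(3EI) = 4.367/EI.
Compatibility: M_E·(L₁+L₂)/(3EI) = θ_0, giving M_E = 106.6 kN·m (hogging).
Span DE, ΣM about D with M_E applied at E: R_E^{DE}·6 = 354.6 + 106.6, so R_E^{DE} = 76.86 kN and R_D = 98.5 − 76.86 = 21.64 kN.
Span EF, ΣM about F: R_E^{EF}·7.1 = 267.3 + 106.6, so R_E^{EF} = 52.66 kN and R_F = 161.9 − 52.66 = 109.3 kN.
R_E = 76.86 + 52.66 = 129.5 kN.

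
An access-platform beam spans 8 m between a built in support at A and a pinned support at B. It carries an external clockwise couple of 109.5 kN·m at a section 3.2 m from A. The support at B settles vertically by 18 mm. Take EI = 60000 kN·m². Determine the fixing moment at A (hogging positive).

Release the roller at B. Primary structure: cantilever fixed at A.
Downward deflection at the released point B due to the loads:
  clockwise couple 109.5 at a = 3.2: M₀a(2L − a)/(2EI) = 2243/EI
Tip deflection under a unit load at B: L³/(3EI) = 170.7/EI.
With EI = 60000 kN·m²: δ_0 = 0.037376 m and δ_{BB} = 0.002844 m/kN.
Compatibility — the beam at B must follow the support down by 0.018 m: δ_0 − R_B·δ_{BB} = 0.018, so R_B = (0.037376 − 0.018)/0.002844 = 6.812 kN.
Moment equilibrium about A: M_A = Σ(load moments about A) − R_B·L = 109.5 − 6.812×8 = 55 kN·m.

M_A = 55 kN·m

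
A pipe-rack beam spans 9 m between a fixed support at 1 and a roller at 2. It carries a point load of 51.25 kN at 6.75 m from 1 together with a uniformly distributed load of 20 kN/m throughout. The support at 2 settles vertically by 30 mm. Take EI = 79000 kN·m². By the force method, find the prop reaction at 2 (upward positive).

Take the reaction at 2 as the redundant and release it; the primary structure is a cantilever fixed at 1.
Deflection at 2 on the released cantilever, summing each load's contribution:
  point load 51.25 at a = 6.75: Pa²(3L − a)/(6EI) = 7881/EI
  UDL 20: wL⁴/(8EI) = 16402/EI
  δ_0 = 24283/EI
Flexibility coefficient — unit upward force at 2: δ_{22} = L³/(3EI) = 243/EI.
With EI = 79000 kN·m²: δ_0 = 0.30738 m and δ_{22} = 0.003076 m/kN.
Compatibility — the beam at 2 must follow the support down by 0.03 m: δ_0 − R_2·δ_{22} = 0.03, so R_2 = (0.30738 − 0.03)/0.003076 = 90.18 kN.

R_2 = 90.18 kN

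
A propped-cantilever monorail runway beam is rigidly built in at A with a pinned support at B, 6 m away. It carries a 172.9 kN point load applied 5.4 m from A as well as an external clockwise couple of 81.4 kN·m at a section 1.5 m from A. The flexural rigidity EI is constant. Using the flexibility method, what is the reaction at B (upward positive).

R_B = 156 kN

Choose R_B as the redundant. The primary structure is the cantilever fixed at A.
Free-end deflection of the primary structure under the applied loading (downward +):
  point load 172.9 at a = 5.4: Pa²(3L − a)/(6EI) = 10588/EI
  clockwise couple 81.4 at a = 1.5: M₀a(2L − a)/(2EI) = 641/EI
  δ_0 = 11229/EI
Tip deflection under a unit load at B: L³/(3EI) = 72/EI.
The prop prevents deflection at B: R_B = δ_0/δ_{BB} = 11229/72 = 156 kN.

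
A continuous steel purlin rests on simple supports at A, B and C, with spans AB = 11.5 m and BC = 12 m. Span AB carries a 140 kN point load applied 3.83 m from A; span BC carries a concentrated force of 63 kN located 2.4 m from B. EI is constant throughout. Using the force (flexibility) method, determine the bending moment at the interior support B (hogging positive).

M_B = 172.2 kN·m

Release continuity at B by inserting a hinge; the redundant is the internal moment M_B. The primary structure is two simply-supported spans AB and BC.
Rotations at B on the released spans (each span's end-slope, ×1/EI):
  span AB: point load 140 at a = 3.83: Pab(L + a)/(6LEI) = 913.7/EI
  span BC: point load 63 at a = 2.4: Pab(L + b)/(6LEI) = 435.5/EI
  relative rotation θ_0 = (913.7 + 435.5)/EI = 1349/EI
A unit hogging moment at B produces rotation L₁/(3EI) + L₂/(3EI) = 7.833/EI.
Compatibility: M_B·(L₁+L₂)/(3EI) = θ_0, giving M_B = 172.2 kN·m (hogging).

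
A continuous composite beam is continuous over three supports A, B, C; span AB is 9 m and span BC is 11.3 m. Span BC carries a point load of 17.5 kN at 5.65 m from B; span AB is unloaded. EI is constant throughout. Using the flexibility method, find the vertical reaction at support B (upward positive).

Release continuity at B by inserting a hinge; the redundant is the internal moment M_B. The primary structure is two simply-supported spans AB and BC.
Discontinuity in slope at B on the released structure — sum the simple-span end rotations:
  span BC: point load 17.5 at a = 5.65: Pab(L + b)/(6LEI) = 139.7/EI
  relative rotation θ_0 = (0 + 139.7)/EI = 139.7/EI
A unit hogging moment at B produces rotation L₁/(3EI) + L₂/(3EI) = 6.767/EI.
Slope continuity at B: θ_0 = M_B·6.767/EI, so M_B = 139.7/6.767 = 20.64 kN·m (hogging).
Span AB, ΣM about A with M_B applied at B: R_B^{AB}·9 = 0 + 20.64, so R_B^{AB} = 2.293 kN and R_A = 0 − 2.293 = -2.293 kN.
Span BC, ΣM about C: R_B^{BC}·11.3 = 98.88 + 20.64, so R_B^{BC} = 10.58 kN and R_C = 17.5 − 10.58 = 6.923 kN.
R_B = 2.293 + 10.58 = 12.87 kN.

R_B = 12.87 kN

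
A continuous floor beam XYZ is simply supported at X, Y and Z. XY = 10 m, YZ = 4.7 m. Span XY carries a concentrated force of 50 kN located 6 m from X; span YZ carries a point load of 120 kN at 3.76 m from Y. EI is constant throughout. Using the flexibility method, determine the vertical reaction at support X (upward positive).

Insert a hinge at Y; M_Y is the redundant, and each span becomes simply supported.
Rotations at Y on the released spans (each span's end-slope, ×1/EI):
  span XY: point load 50 at a = 6: Pab(L + a)/(6LEI) = 320/EI
  span YZ: point load 120 at a = 3.76: Pab(L + b)/(6LEI) = 84.83/EI
  relative rotation θ_0 = (320 + 84.83)/EI = 404.8/EI
A unit hogging moment at Y produces rotation L₁/(3EI) + L₂/(3EI) = 4.9/EI.
Compatibility: M_Y·(L₁+L₂)/(3EI) = θ_0, giving M_Y = 82.62 kN·m (hogging).
Span XY, ΣM about X with M_Y applied at Y: R_Y^{XY}·10 = 300 + 82.62, so R_Y^{XY} = 38.26 kN and R_X = 50 − 38.26 = 11.74 kN.

R_X = 11.74 kN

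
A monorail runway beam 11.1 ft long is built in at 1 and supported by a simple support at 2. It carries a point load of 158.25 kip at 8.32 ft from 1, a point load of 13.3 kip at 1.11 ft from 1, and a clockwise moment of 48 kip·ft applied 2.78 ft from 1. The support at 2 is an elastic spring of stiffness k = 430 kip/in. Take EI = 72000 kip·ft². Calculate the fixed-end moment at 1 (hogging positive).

Choose R_2 as the redundant. The primary structure is the cantilever fixed at 1.
Downward deflection at the released point 2 due to the loads:
  point load 158.25 at a = 8.32: Pa²(3L − a)/(6EI) = 45607/EI
  point load 13.3 at a = 1.11: Pa²(3L − a)/(6EI) = 87.92/EI
  clockwise couple 48 at a = 2.78: M₀a(2L − a)/(2EI) = 1296/EI
  δ_0 = 46991/EI
Flexibility coefficient — unit upward force at 2: δ_{22} = L³/(3EI) = 455.9/EI.
With EI = 72000 kip·ft²: δ_0 = 0.65265 ft and δ_{22} = 0.006332 ft/kip.
Compatibility — the spring shortens by R_2/k under the reaction it provides: δ_0 − R_2·δ_{22} = R_2/k. With 1/k = 1/(430×12) ft/kip = 0.000194 ft/kip, R_2 = δ_0 / (δ_{22} + 1/k) = 0.65265 / (0.006332 + 0.000194) = 100 kip.
Moment equilibrium about 1: M_1 = Σ(load moments about 1) − R_2·L = 1379 − 100×11.1 = 269.2 kip·ft.

M_1 = 269.2 kip·ft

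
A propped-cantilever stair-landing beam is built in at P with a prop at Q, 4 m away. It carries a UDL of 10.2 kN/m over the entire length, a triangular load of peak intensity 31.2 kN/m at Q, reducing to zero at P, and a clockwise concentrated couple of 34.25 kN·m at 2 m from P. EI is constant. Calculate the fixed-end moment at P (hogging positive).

M_P = 45.24 kN·m

Take the reaction at Q as the redundant and release it; the primary structure is a cantilever fixed at P.
Primary-structure tip deflection at Q by superposition:
  UDL 10.2: wL⁴/(8EI) = 326.4/EI
  triangular load, peak 31.2 at the free end: 11w₀L⁴/(120EI) = 732.2/EI
  clockwise couple 34.25 at a = 2: M₀a(2L − a)/(2EI) = 205.5/EI
  δ_0 = 1264/EI
Tip deflection under a unit load at Q: L³/(3EI) = 21.33/EI.
Compatibility at Q: δ_0 − R_Q·δ_{QQ} = 0, so R_Q = 1264/21.33 = 59.25 kN.
Moment equilibrium about P: M_P = Σ(load moments about P) − R_Q·L = 282.2 − 59.25×4 = 45.24 kN·m.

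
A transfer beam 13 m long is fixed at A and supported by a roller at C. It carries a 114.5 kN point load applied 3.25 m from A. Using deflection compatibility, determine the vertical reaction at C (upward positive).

Take the reaction at C as the redundant and release it; the primary structure is a cantilever fixed at A.
Downward deflection at the released point C due to the loads:
  point load 114.5 at a = 3.25: Pa²(3L − a)/(6EI) = 7206/EI
Tip deflection under a unit load at C: L³/(3EI) = 732.3/EI.
Compatibility at C: δ_0 − R_C·δ_{CC} = 0, so R_C = 7206/732.3 = 9.84 kN.

R_C = 9.84 kN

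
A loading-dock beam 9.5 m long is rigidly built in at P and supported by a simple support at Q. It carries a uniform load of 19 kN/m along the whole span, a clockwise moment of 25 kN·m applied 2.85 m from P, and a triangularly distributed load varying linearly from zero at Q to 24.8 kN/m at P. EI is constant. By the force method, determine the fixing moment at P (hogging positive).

M_P = 369.4 kN·m

Choose R_Q as the redundant. The primary structure is the cantilever fixed at P.
Free-end deflection of the primary structure under the applied loading (downward +):
  UDL 19: wL⁴/(8EI) = 19345/EI
  clockwise couple 25 at a = 2.85: M₀a(2L − a)/(2EI) = 575.3/EI
  triangular load, peak 24.8 at the fixed end: w₀L⁴/(30EI) = 6733/EI
  δ_0 = 26653/EI
Tip deflection under a unit load at Q: L³/(3EI) = 285.8/EI.
The prop prevents deflection at Q: R_Q = δ_0/δ_{QQ} = 26653/285.8 = 93.26 kN.
Moment equilibrium about P: M_P = Σ(load moments about P) − R_Q·L = 1255 − 93.26×9.5 = 369.4 kN·m.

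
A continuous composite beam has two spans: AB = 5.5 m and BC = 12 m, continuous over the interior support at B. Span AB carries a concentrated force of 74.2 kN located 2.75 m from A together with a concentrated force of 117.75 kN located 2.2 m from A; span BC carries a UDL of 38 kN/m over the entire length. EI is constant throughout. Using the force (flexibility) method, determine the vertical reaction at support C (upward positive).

R_C = 184.1 kN

Take M_B as the redundant. Released structure: two simple spans AB and BC with a hinge at B.
End slopes at the hinge B, treating each span as simply supported:
  span AB: point load 74.2 at a = 2.75: Pab(L + a)/(6LEI) = 140.3/EI
  span AB: point load 117.75 at a = 2.2: Pab(L + a)/(6LEI) = 199.5/EI
  span BC: UDL 38: wL³/(24EI) = 2736/EI
  relative rotation θ_0 = (339.8 + 2736)/EI = 3076/EI
A unit hogging moment at B produces rotation L₁/(3EI) + L₂/(3EI) = 5.833/EI.
Slope continuity at B: θ_0 = M_B·5.833/EI, so M_B = 3076/5.833 = 527.3 kN·m (hogging).
Span BC, ΣM about C: R_B^{BC}·12 = 2736 + 527.3, so R_B^{BC} = 271.9 kN and R_C = 456 − 271.9 = 184.1 kN.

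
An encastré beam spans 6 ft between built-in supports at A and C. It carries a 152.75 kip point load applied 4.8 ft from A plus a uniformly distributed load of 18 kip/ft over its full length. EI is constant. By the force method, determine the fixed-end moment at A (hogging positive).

M_A = 83.33 kip·ft

Release both end moments; the primary structure is a simply-supported span AC with redundants M_A and M_C.
End rotations of the released simple span under the applied load (×1/EI):
  at A: point load 152.75 at a = 4.8: Pab(L + b)/(6LEI) = 176/EI
  at C: point load 152.75 at a = 4.8: Pab(L + a)/(6LEI) = 264/EI
  at A: UDL 18: wL³/(24EI) = 162/EI
  at C: UDL 18: wL³/(24EI) = 162/EI
  θ_A0 = 338/EI,  θ_C0 = 426/EI
Flexibility coefficients: a unit moment at one end gives L/(3EI) there and L/(6EI) at the far end, so f₁₁ = f₂₂ = 2/EI and f₁₂ = f₂₁ = 1/EI.
Compatibility — zero rotation at each built-in end:
  2 M_A + 1 M_C = 338
  1 M_A + 2 M_C = 426
Solving the pair gives M_A = 83.33 kip·ft and M_C = 171.3 kip·ft (hogging).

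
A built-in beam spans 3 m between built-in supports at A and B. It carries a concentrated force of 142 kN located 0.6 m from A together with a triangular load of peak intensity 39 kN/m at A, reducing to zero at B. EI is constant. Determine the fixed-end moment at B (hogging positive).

M_B = 25.33 kN·m

Take the two fixed-end moments M_A, M_B as redundants; the released structure is the simple span AB.
End rotations of the released simple span under the applied load (×1/EI):
  at A: point load 142 at a = 0.6: Pab(L + b)/(6LEI) = 61.34/EI
  at B: point load 142 at a = 0.6: Pab(L + a)/(6LEI) = 40.9/EI
  at A: triangular load, peak 39: w₀L³/(45EI) = 23.4/EI
  at B: triangular load, peak 39: 7w₀L³/(360EI) = 20.48/EI
  θ_A0 = 84.74/EI,  θ_B0 = 61.37/EI
Flexibility coefficients: a unit moment at one end gives L/(3EI) there and L/(6EI) at the far end, so f₁₁ = f₂₂ = 1/EI and f₁₂ = f₂₁ = 0.5/EI.
Compatibility — zero rotation at each built-in end:
  1 M_A + 0.5 M_B = 84.74
  0.5 M_A + 1 M_B = 61.37
Solving the pair gives M_A = 72.08 kN·m and M_B = 25.33 kN·m (hogging).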